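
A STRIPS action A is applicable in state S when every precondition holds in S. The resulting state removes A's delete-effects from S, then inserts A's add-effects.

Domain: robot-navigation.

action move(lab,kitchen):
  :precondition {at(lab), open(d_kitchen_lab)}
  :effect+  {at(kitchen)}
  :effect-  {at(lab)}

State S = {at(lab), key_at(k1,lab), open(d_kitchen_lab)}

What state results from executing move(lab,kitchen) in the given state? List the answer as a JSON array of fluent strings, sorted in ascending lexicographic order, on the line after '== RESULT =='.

Compute (S \ del) ∪ add:
  pre ⊆ S: {at(lab), open(d_kitchen_lab)} ⊆ S  — applicable
  S \ del = {key_at(k1,lab), open(d_kitchen_lab)}
  ∪ add   = {at(kitchen), key_at(k1,lab), open(d_kitchen_lab)}

== RESULT ==
["at(kitchen)", "key_at(k1,lab)", "open(d_kitchen_lab)"]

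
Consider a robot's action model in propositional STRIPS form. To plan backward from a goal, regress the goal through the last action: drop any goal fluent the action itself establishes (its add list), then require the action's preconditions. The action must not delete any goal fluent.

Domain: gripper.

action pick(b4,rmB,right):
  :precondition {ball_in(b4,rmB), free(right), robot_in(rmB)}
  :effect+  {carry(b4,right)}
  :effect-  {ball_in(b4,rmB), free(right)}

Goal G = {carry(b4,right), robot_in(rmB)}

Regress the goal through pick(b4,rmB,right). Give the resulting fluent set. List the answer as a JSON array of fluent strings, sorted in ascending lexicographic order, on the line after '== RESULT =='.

Regress:
  G ∩ del = {}  (empty — regression defined)
  G \ add = {carry(b4,right), robot_in(rmB)} \ {carry(b4,right)} = {robot_in(rmB)}
  ∪ pre   = {robot_in(rmB)} ∪ {ball_in(b4,rmB), free(right), robot_in(rmB)}
          = {ball_in(b4,rmB), free(right), robot_in(rmB)}

== RESULT ==
["ball_in(b4,rmB)", "free(right)", "robot_in(rmB)"]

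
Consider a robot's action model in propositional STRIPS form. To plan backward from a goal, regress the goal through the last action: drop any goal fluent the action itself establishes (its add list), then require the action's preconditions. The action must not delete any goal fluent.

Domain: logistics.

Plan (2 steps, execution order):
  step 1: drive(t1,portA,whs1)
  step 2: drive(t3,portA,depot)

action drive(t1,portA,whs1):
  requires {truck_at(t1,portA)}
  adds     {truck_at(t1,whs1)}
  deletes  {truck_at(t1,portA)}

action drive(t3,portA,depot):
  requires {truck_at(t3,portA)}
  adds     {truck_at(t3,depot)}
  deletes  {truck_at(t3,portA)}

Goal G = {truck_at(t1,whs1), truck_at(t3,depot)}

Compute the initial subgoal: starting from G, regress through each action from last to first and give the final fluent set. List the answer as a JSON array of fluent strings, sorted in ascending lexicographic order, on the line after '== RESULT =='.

Work backward from the goal:
  through step 2 (drive(t3,portA,depot)): drop {truck_at(t3,depot)}, keep {truck_at(t1,whs1)}, require {truck_at(t3,portA)}
    → {truck_at(t1,whs1), truck_at(t3,portA)}
  through step 1 (drive(t1,portA,whs1)): drop {truck_at(t1,whs1)}, keep {truck_at(t3,portA)}, require {truck_at(t1,portA)}
    → {truck_at(t1,portA), truck_at(t3,portA)}

== RESULT ==
["truck_at(t1,portA)", "truck_at(t3,portA)"]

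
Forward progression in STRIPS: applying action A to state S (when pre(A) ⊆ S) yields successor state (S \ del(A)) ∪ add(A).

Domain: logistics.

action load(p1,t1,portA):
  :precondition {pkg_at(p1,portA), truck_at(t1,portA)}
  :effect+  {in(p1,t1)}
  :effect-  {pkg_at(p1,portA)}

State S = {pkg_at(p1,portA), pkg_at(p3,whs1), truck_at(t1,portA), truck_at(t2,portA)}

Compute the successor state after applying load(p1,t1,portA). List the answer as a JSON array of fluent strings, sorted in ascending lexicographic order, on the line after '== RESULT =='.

Progress:
  pre ⊆ S: {pkg_at(p1,portA), truck_at(t1,portA)} ⊆ S  — applicable
  S \ del = {pkg_at(p3,whs1), truck_at(t1,portA), truck_at(t2,portA)}
  ∪ add   = {in(p1,t1), pkg_at(p3,whs1), truck_at(t1,portA), truck_at(t2,portA)}

== RESULT ==
["in(p1,t1)", "pkg_at(p3,whs1)", "truck_at(t1,portA)", "truck_at(t2,portA)"]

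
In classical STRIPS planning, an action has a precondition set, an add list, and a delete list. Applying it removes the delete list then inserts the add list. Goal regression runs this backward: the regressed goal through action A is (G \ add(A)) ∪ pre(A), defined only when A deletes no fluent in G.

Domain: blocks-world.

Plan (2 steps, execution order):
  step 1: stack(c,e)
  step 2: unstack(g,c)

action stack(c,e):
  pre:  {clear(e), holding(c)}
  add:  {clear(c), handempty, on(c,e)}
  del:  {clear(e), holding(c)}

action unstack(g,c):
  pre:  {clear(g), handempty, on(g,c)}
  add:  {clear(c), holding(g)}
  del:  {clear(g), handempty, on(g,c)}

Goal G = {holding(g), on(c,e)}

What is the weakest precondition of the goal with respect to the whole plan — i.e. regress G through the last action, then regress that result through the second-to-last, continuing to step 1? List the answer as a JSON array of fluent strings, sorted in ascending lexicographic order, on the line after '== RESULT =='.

Work backward from the goal:
  through step 2 (unstack(g,c)): drop {holding(g)}, keep {on(c,e)}, require {clear(g), handempty, on(g,c)}
    → {clear(g), handempty, on(c,e), on(g,c)}
  through step 1 (stack(c,e)): drop {handempty, on(c,e)}, keep {clear(g), on(g,c)}, require {clear(e), holding(c)}
    → {clear(e), clear(g), holding(c), on(g,c)}

== RESULT ==
["clear(e)", "clear(g)", "holding(c)", "on(g,c)"]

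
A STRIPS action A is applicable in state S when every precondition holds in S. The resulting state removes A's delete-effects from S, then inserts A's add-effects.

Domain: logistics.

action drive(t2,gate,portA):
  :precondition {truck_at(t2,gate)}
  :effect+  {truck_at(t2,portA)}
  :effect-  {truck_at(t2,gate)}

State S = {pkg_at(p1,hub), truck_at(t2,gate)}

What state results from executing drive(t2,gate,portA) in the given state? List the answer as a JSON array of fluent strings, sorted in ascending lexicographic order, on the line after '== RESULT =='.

Progress:
  pre ⊆ S: {truck_at(t2,gate)} ⊆ S  — applicable
  S \ del = {pkg_at(p1,hub)}
  ∪ add   = {pkg_at(p1,hub), truck_at(t2,portA)}

== RESULT ==
["pkg_at(p1,hub)", "truck_at(t2,portA)"]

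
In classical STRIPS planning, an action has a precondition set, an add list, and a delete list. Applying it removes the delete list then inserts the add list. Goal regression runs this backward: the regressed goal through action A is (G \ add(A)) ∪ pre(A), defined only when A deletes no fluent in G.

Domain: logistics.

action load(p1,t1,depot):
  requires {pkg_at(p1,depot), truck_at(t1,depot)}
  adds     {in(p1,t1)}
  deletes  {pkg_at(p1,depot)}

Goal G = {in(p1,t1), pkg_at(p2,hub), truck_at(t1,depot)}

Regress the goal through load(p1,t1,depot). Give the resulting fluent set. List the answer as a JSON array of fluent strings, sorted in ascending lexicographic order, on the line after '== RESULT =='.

Regress:
  G ∩ del = {}  (empty — regression defined)
  G \ add = {in(p1,t1), pkg_at(p2,hub), truck_at(t1,depot)} \ {in(p1,t1)} = {pkg_at(p2,hub), truck_at(t1,depot)}
  ∪ pre   = {pkg_at(p2,hub), truck_at(t1,depot)} ∪ {pkg_at(p1,depot), truck_at(t1,depot)}
          = {pkg_at(p1,depot), pkg_at(p2,hub), truck_at(t1,depot)}

== RESULT ==
["pkg_at(p1,depot)", "pkg_at(p2,hub)", "truck_at(t1,depot)"]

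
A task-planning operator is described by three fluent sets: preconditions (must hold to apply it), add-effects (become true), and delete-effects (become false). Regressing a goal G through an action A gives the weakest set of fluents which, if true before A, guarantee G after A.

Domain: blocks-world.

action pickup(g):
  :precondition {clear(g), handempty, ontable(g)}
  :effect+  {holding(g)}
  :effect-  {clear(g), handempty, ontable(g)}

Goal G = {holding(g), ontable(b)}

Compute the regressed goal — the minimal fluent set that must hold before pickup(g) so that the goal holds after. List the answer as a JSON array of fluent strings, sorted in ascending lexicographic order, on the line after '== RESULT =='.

Compute (G \ add) ∪ pre:
  G ∩ del = {}  (empty — regression defined)
  G \ add = {holding(g), ontable(b)} \ {holding(g)} = {ontable(b)}
  ∪ pre   = {ontable(b)} ∪ {clear(g), handempty, ontable(g)}
          = {clear(g), handempty, ontable(b), ontable(g)}

== RESULT ==
["clear(g)", "handempty", "ontable(b)", "ontable(g)"]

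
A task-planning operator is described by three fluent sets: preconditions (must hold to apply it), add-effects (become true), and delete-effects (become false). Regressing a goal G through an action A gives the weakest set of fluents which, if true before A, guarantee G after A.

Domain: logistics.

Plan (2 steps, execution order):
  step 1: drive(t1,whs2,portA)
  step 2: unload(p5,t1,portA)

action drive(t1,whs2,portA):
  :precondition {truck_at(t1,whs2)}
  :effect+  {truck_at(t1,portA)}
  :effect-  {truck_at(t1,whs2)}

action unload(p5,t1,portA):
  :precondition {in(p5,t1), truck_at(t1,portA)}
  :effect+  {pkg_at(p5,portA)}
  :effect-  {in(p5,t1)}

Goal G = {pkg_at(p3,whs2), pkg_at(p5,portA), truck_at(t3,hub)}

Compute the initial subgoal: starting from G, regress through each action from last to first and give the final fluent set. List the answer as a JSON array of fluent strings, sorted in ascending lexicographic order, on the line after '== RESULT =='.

Work backward from the goal:
  through step 2 (unload(p5,t1,portA)): drop {pkg_at(p5,portA)}, keep {pkg_at(p3,whs2), truck_at(t3,hub)}, require {in(p5,t1), truck_at(t1,portA)}
    → {in(p5,t1), pkg_at(p3,whs2), truck_at(t1,portA), truck_at(t3,hub)}
  through step 1 (drive(t1,whs2,portA)): drop {truck_at(t1,portA)}, keep {in(p5,t1), pkg_at(p3,whs2), truck_at(t3,hub)}, require {truck_at(t1,whs2)}
    → {in(p5,t1), pkg_at(p3,whs2), truck_at(t1,whs2), truck_at(t3,hub)}

== RESULT ==
["in(p5,t1)", "pkg_at(p3,whs2)", "truck_at(t1,whs2)", "truck_at(t3,hub)"]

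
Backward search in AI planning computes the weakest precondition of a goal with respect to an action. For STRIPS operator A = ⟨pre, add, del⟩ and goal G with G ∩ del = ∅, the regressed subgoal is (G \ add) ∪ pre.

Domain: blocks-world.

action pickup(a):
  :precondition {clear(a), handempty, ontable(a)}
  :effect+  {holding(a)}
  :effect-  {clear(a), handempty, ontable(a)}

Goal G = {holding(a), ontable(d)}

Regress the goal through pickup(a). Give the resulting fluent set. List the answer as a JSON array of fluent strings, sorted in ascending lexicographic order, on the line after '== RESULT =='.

Compute (G \ add) ∪ pre:
  G ∩ del = {}  (empty — regression defined)
  G \ add = {holding(a), ontable(d)} \ {holding(a)} = {ontable(d)}
  ∪ pre   = {ontable(d)} ∪ {clear(a), handempty, ontable(a)}
          = {clear(a), handempty, ontable(a), ontable(d)}

== RESULT ==
["clear(a)", "handempty", "ontable(a)", "ontable(d)"]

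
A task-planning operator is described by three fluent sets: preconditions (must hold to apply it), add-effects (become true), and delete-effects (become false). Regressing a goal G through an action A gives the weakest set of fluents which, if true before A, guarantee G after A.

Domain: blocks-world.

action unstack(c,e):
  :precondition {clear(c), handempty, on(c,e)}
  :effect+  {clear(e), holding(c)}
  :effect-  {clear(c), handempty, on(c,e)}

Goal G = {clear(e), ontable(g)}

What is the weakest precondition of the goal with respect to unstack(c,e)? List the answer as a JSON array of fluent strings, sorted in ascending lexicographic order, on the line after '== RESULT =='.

Regress:
  G ∩ del = {}  (empty — regression defined)
  G \ add = {clear(e), ontable(g)} \ {clear(e), holding(c)} = {ontable(g)}
  ∪ pre   = {ontable(g)} ∪ {clear(c), handempty, on(c,e)}
          = {clear(c), handempty, on(c,e), ontable(g)}

== RESULT ==
["clear(c)", "handempty", "on(c,e)", "ontable(g)"]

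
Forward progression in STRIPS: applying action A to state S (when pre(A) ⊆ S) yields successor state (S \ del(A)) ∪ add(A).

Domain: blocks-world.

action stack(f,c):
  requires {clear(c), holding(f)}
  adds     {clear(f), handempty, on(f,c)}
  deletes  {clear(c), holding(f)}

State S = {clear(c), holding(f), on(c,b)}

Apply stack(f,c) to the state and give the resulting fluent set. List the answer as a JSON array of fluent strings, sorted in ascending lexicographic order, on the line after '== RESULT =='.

Compute (S \ del) ∪ add:
  pre ⊆ S: {clear(c), holding(f)} ⊆ S  — applicable
  S \ del = {on(c,b)}
  ∪ add   = {clear(f), handempty, on(c,b), on(f,c)}

== RESULT ==
["clear(f)", "handempty", "on(c,b)", "on(f,c)"]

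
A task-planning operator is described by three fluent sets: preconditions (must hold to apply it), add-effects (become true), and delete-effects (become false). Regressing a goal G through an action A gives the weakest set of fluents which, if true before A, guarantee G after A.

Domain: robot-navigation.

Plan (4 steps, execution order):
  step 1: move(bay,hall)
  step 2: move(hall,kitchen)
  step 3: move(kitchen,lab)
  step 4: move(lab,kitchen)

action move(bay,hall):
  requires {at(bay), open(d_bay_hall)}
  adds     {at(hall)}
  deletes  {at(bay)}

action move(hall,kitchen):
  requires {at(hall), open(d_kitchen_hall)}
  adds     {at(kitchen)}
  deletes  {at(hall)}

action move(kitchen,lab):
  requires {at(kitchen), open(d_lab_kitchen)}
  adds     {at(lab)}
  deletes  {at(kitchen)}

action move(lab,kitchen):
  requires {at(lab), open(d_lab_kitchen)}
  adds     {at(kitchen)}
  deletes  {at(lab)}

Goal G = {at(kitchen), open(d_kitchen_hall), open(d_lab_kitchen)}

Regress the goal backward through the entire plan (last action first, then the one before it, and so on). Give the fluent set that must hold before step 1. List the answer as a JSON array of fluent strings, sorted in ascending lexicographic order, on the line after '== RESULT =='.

Regress step by step:
  through step 4 (move(lab,kitchen)): drop {at(kitchen)}, keep {open(d_kitchen_hall), open(d_lab_kitchen)}, require {at(lab), open(d_lab_kitchen)}
    → {at(lab), open(d_kitchen_hall), open(d_lab_kitchen)}
  through step 3 (move(kitchen,lab)): drop {at(lab)}, keep {open(d_kitchen_hall), open(d_lab_kitchen)}, require {at(kitchen), open(d_lab_kitchen)}
    → {at(kitchen), open(d_kitchen_hall), open(d_lab_kitchen)}
  through step 2 (move(hall,kitchen)): drop {at(kitchen)}, keep {open(d_kitchen_hall), open(d_lab_kitchen)}, require {at(hall), open(d_kitchen_hall)}
    → {at(hall), open(d_kitchen_hall), open(d_lab_kitchen)}
  through step 1 (move(bay,hall)): drop {at(hall)}, keep {open(d_kitchen_hall), open(d_lab_kitchen)}, require {at(bay), open(d_bay_hall)}
    → {at(bay), open(d_bay_hall), open(d_kitchen_hall), open(d_lab_kitchen)}

== RESULT ==
["at(bay)", "open(d_bay_hall)", "open(d_kitchen_hall)", "open(d_lab_kitchen)"]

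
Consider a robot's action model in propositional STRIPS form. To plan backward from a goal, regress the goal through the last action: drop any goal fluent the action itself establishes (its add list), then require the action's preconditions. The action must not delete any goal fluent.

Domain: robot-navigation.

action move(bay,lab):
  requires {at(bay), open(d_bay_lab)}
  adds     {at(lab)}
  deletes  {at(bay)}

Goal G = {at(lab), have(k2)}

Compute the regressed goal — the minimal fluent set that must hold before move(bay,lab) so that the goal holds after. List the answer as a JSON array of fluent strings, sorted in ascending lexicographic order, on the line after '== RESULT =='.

Compute (G \ add) ∪ pre:
  G ∩ del = {}  (empty — regression defined)
  G \ add = {at(lab), have(k2)} \ {at(lab)} = {have(k2)}
  ∪ pre   = {have(k2)} ∪ {at(bay), open(d_bay_lab)}
          = {at(bay), have(k2), open(d_bay_lab)}

== RESULT ==
["at(bay)", "have(k2)", "open(d_bay_lab)"]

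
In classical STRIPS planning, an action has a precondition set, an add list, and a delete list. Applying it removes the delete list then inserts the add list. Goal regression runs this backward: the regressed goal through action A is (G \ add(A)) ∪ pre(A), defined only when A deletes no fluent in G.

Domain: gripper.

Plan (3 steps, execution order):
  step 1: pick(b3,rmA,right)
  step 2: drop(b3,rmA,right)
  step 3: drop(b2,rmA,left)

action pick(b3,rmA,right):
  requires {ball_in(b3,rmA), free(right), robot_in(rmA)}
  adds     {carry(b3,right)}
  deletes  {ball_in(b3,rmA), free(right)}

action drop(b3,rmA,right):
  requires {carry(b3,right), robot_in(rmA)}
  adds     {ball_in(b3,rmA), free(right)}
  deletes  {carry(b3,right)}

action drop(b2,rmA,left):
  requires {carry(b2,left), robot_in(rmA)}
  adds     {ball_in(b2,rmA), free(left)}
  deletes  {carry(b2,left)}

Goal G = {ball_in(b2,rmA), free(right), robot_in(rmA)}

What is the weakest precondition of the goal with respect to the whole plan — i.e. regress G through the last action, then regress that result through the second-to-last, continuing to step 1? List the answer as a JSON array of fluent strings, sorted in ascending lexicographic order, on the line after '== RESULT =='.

Regress step by step:
  through step 3 (drop(b2,rmA,left)): drop {ball_in(b2,rmA)}, keep {free(right), robot_in(rmA)}, require {carry(b2,left), robot_in(rmA)}
    → {carry(b2,left), free(right), robot_in(rmA)}
  through step 2 (drop(b3,rmA,right)): drop {free(right)}, keep {carry(b2,left), robot_in(rmA)}, require {carry(b3,right), robot_in(rmA)}
    → {carry(b2,left), carry(b3,right), robot_in(rmA)}
  through step 1 (pick(b3,rmA,right)): drop {carry(b3,right)}, keep {carry(b2,left), robot_in(rmA)}, require {ball_in(b3,rmA), free(right), robot_in(rmA)}
    → {ball_in(b3,rmA), carry(b2,left), free(right), robot_in(rmA)}

== RESULT ==
["ball_in(b3,rmA)", "carry(b2,left)", "free(right)", "robot_in(rmA)"]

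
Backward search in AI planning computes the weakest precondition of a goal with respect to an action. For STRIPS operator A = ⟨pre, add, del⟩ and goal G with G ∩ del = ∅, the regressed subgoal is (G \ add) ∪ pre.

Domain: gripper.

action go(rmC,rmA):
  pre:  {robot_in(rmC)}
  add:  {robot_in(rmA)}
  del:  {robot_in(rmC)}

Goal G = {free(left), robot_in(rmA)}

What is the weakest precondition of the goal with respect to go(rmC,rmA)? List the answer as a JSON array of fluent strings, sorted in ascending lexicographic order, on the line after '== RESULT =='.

Compute (G \ add) ∪ pre:
  G ∩ del = {}  (empty — regression defined)
  G \ add = {free(left), robot_in(rmA)} \ {robot_in(rmA)} = {free(left)}
  ∪ pre   = {free(left)} ∪ {robot_in(rmC)}
          = {free(left), robot_in(rmC)}

== RESULT ==
["free(left)", "robot_in(rmC)"]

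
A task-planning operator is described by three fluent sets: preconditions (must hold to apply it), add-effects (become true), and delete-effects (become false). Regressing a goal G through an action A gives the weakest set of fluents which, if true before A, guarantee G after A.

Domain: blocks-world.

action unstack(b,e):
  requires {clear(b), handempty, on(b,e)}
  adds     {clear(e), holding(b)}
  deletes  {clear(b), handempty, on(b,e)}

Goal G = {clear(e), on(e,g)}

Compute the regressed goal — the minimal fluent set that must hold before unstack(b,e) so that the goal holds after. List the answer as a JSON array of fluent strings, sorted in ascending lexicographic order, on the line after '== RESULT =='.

Regress:
  G ∩ del = {}  (empty — regression defined)
  G \ add = {clear(e), on(e,g)} \ {clear(e), holding(b)} = {on(e,g)}
  ∪ pre   = {on(e,g)} ∪ {clear(b), handempty, on(b,e)}
          = {clear(b), handempty, on(b,e), on(e,g)}

== RESULT ==
["clear(b)", "handempty", "on(b,e)", "on(e,g)"]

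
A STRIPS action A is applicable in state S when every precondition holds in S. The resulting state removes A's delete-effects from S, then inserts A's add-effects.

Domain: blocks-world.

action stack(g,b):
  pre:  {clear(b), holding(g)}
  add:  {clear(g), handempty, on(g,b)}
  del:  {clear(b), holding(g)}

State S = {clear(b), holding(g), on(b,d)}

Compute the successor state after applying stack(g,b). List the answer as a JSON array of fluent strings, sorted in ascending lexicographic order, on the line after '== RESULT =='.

Progress:
  pre ⊆ S: {clear(b), holding(g)} ⊆ S  — applicable
  S \ del = {on(b,d)}
  ∪ add   = {clear(g), handempty, on(b,d), on(g,b)}

== RESULT ==
["clear(g)", "handempty", "on(b,d)", "on(g,b)"]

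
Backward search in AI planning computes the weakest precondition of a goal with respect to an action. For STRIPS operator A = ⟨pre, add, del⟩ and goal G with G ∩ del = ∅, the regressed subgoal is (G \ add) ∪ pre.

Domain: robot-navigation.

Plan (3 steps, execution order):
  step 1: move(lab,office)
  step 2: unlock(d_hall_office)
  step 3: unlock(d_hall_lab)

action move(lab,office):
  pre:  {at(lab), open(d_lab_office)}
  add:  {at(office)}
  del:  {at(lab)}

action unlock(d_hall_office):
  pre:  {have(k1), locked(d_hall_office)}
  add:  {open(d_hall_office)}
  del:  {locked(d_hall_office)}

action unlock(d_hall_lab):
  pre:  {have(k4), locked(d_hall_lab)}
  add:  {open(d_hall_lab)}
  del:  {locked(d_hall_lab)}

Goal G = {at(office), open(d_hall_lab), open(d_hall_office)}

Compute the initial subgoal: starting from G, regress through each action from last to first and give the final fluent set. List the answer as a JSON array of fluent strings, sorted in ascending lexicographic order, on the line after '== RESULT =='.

Work backward from the goal:
  through step 3 (unlock(d_hall_lab)): drop {open(d_hall_lab)}, keep {at(office), open(d_hall_office)}, require {have(k4), locked(d_hall_lab)}
    → {at(office), have(k4), locked(d_hall_lab), open(d_hall_office)}
  through step 2 (unlock(d_hall_office)): drop {open(d_hall_office)}, keep {at(office), have(k4), locked(d_hall_lab)}, require {have(k1), locked(d_hall_office)}
    → {at(office), have(k1), have(k4), locked(d_hall_lab), locked(d_hall_office)}
  through step 1 (move(lab,office)): drop {at(office)}, keep {have(k1), have(k4), locked(d_hall_lab), locked(d_hall_office)}, require {at(lab), open(d_lab_office)}
    → {at(lab), have(k1), have(k4), locked(d_hall_lab), locked(d_hall_office), open(d_lab_office)}

== RESULT ==
["at(lab)", "have(k1)", "have(k4)", "locked(d_hall_lab)", "locked(d_hall_office)", "open(d_lab_office)"]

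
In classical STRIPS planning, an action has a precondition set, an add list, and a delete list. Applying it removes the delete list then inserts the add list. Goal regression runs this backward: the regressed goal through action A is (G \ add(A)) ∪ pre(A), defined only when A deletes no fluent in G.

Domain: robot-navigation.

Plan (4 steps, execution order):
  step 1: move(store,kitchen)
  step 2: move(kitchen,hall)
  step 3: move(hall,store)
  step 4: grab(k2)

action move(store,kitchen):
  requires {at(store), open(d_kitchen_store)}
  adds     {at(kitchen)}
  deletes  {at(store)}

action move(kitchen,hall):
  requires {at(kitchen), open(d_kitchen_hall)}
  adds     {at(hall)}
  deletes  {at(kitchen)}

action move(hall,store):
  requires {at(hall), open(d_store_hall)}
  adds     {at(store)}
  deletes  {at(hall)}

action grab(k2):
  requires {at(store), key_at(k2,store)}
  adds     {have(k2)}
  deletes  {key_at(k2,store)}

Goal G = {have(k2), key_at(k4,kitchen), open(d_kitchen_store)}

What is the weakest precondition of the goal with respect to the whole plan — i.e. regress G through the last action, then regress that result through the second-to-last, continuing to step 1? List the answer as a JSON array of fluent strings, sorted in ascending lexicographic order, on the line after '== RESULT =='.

Work backward from the goal:
  through step 4 (grab(k2)): drop {have(k2)}, keep {key_at(k4,kitchen), open(d_kitchen_store)}, require {at(store), key_at(k2,store)}
    → {at(store), key_at(k2,store), key_at(k4,kitchen), open(d_kitchen_store)}
  through step 3 (move(hall,store)): drop {at(store)}, keep {key_at(k2,store), key_at(k4,kitchen), open(d_kitchen_store)}, require {at(hall), open(d_store_hall)}
    → {at(hall), key_at(k2,store), key_at(k4,kitchen), open(d_kitchen_store), open(d_store_hall)}
  through step 2 (move(kitchen,hall)): drop {at(hall)}, keep {key_at(k2,store), key_at(k4,kitchen), open(d_kitchen_store), open(d_store_hall)}, require {at(kitchen), open(d_kitchen_hall)}
    → {at(kitchen), key_at(k2,store), key_at(k4,kitchen), open(d_kitchen_hall), open(d_kitchen_store), open(d_store_hall)}
  through step 1 (move(store,kitchen)): drop {at(kitchen)}, keep {key_at(k2,store), key_at(k4,kitchen), open(d_kitchen_hall), open(d_kitchen_store), open(d_store_hall)}, require {at(store), open(d_kitchen_store)}
    → {at(store), key_at(k2,store), key_at(k4,kitchen), open(d_kitchen_hall), open(d_kitchen_store), open(d_store_hall)}

== RESULT ==
["at(store)", "key_at(k2,store)", "key_at(k4,kitchen)", "open(d_kitchen_hall)", "open(d_kitchen_store)", "open(d_store_hall)"]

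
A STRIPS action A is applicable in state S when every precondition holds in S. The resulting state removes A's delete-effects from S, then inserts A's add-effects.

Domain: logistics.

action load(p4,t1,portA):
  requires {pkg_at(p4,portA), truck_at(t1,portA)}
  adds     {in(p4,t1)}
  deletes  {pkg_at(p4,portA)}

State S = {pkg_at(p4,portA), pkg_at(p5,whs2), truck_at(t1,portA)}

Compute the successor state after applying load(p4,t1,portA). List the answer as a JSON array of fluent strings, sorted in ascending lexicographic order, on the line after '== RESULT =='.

Progress:
  pre ⊆ S: {pkg_at(p4,portA), truck_at(t1,portA)} ⊆ S  — applicable
  S \ del = {pkg_at(p5,whs2), truck_at(t1,portA)}
  ∪ add   = {in(p4,t1), pkg_at(p5,whs2), truck_at(t1,portA)}

== RESULT ==
["in(p4,t1)", "pkg_at(p5,whs2)", "truck_at(t1,portA)"]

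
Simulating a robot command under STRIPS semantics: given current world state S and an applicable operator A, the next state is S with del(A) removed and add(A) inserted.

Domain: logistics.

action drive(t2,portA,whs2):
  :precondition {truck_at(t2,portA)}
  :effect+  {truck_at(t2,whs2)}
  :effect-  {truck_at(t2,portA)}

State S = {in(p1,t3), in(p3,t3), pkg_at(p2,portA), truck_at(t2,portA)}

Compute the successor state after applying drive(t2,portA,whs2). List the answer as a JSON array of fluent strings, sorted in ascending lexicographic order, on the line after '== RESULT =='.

Progress:
  pre ⊆ S: {truck_at(t2,portA)} ⊆ S  — applicable
  S \ del = {in(p1,t3), in(p3,t3), pkg_at(p2,portA)}
  ∪ add   = {in(p1,t3), in(p3,t3), pkg_at(p2,portA), truck_at(t2,whs2)}

== RESULT ==
["in(p1,t3)", "in(p3,t3)", "pkg_at(p2,portA)", "truck_at(t2,whs2)"]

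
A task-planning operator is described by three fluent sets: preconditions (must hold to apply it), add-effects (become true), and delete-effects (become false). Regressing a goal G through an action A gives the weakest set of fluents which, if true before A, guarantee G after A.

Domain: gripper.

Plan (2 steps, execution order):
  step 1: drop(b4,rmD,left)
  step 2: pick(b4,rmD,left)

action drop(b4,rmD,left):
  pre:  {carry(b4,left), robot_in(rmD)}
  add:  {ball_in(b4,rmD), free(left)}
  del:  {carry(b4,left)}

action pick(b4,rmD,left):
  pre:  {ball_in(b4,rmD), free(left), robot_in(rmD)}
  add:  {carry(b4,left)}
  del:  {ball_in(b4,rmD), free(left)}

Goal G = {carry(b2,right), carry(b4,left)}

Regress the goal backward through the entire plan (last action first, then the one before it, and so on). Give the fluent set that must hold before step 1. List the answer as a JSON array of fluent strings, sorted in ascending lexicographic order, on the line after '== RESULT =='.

Work backward from the goal:
  through step 2 (pick(b4,rmD,left)): drop {carry(b4,left)}, keep {carry(b2,right)}, require {ball_in(b4,rmD), free(left), robot_in(rmD)}
    → {ball_in(b4,rmD), carry(b2,right), free(left), robot_in(rmD)}
  through step 1 (drop(b4,rmD,left)): drop {ball_in(b4,rmD), free(left)}, keep {carry(b2,right), robot_in(rmD)}, require {carry(b4,left), robot_in(rmD)}
    → {carry(b2,right), carry(b4,left), robot_in(rmD)}

== RESULT ==
["carry(b2,right)", "carry(b4,left)", "robot_in(rmD)"]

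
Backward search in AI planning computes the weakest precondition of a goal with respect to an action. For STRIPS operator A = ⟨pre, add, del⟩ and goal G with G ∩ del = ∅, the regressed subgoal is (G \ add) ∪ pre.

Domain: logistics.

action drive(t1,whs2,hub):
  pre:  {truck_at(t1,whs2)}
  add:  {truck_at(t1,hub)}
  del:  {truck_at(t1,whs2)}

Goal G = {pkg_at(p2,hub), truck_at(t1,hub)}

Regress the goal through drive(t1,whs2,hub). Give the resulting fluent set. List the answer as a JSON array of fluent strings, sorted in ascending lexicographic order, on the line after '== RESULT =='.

Compute (G \ add) ∪ pre:
  G ∩ del = {}  (empty — regression defined)
  G \ add = {pkg_at(p2,hub), truck_at(t1,hub)} \ {truck_at(t1,hub)} = {pkg_at(p2,hub)}
  ∪ pre   = {pkg_at(p2,hub)} ∪ {truck_at(t1,whs2)}
          = {pkg_at(p2,hub), truck_at(t1,whs2)}

== RESULT ==
["pkg_at(p2,hub)", "truck_at(t1,whs2)"]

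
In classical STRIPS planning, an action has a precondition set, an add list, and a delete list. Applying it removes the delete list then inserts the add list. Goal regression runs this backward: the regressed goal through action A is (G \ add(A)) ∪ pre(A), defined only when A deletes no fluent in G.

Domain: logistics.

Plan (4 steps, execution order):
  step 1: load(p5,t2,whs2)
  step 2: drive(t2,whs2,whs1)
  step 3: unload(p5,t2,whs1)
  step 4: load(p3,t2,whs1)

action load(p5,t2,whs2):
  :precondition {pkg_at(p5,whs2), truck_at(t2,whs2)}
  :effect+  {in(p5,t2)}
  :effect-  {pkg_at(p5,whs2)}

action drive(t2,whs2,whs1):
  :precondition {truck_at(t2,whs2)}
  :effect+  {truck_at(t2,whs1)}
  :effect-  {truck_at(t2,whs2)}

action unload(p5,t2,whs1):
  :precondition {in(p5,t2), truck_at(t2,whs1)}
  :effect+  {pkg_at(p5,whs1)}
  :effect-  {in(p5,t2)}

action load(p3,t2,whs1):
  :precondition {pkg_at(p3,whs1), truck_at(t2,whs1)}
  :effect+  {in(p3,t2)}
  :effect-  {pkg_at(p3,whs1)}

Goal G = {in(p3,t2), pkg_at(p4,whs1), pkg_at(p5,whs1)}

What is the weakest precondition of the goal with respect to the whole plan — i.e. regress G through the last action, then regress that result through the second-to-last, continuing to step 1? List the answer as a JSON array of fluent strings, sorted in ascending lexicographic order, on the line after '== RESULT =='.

Regress step by step:
  through step 4 (load(p3,t2,whs1)): drop {in(p3,t2)}, keep {pkg_at(p4,whs1), pkg_at(p5,whs1)}, require {pkg_at(p3,whs1), truck_at(t2,whs1)}
    → {pkg_at(p3,whs1), pkg_at(p4,whs1), pkg_at(p5,whs1), truck_at(t2,whs1)}
  through step 3 (unload(p5,t2,whs1)): drop {pkg_at(p5,whs1)}, keep {pkg_at(p3,whs1), pkg_at(p4,whs1), truck_at(t2,whs1)}, require {in(p5,t2), truck_at(t2,whs1)}
    → {in(p5,t2), pkg_at(p3,whs1), pkg_at(p4,whs1), truck_at(t2,whs1)}
  through step 2 (drive(t2,whs2,whs1)): drop {truck_at(t2,whs1)}, keep {in(p5,t2), pkg_at(p3,whs1), pkg_at(p4,whs1)}, require {truck_at(t2,whs2)}
    → {in(p5,t2), pkg_at(p3,whs1), pkg_at(p4,whs1), truck_at(t2,whs2)}
  through step 1 (load(p5,t2,whs2)): drop {in(p5,t2)}, keep {pkg_at(p3,whs1), pkg_at(p4,whs1), truck_at(t2,whs2)}, require {pkg_at(p5,whs2), truck_at(t2,whs2)}
    → {pkg_at(p3,whs1), pkg_at(p4,whs1), pkg_at(p5,whs2), truck_at(t2,whs2)}

== RESULT ==
["pkg_at(p3,whs1)", "pkg_at(p4,whs1)", "pkg_at(p5,whs2)", "truck_at(t2,whs2)"]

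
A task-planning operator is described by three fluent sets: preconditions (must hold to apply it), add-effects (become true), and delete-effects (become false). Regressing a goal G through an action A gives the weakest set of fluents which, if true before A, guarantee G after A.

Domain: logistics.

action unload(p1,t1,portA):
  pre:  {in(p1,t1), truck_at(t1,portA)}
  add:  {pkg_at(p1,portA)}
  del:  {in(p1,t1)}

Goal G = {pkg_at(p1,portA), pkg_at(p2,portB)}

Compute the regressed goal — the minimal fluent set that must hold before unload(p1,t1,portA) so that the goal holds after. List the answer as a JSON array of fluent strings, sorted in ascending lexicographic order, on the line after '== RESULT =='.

Compute (G \ add) ∪ pre:
  G ∩ del = {}  (empty — regression defined)
  G \ add = {pkg_at(p1,portA), pkg_at(p2,portB)} \ {pkg_at(p1,portA)} = {pkg_at(p2,portB)}
  ∪ pre   = {pkg_at(p2,portB)} ∪ {in(p1,t1), truck_at(t1,portA)}
          = {in(p1,t1), pkg_at(p2,portB), truck_at(t1,portA)}

== RESULT ==
["in(p1,t1)", "pkg_at(p2,portB)", "truck_at(t1,portA)"]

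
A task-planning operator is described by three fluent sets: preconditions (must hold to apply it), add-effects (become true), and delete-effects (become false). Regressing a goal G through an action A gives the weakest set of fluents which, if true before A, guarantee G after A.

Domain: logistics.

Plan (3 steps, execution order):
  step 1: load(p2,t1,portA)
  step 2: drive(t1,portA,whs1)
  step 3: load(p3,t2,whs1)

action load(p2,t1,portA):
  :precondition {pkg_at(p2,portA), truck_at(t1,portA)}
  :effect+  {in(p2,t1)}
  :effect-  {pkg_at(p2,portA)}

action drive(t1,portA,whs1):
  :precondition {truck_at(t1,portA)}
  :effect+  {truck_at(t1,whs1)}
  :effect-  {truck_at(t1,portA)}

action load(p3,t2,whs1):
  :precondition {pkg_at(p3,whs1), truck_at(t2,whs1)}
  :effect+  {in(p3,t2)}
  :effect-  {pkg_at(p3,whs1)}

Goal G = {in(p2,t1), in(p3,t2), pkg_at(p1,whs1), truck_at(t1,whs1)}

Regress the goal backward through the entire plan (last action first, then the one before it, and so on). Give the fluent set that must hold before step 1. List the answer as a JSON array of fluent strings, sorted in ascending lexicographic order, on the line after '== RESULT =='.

Regress step by step:
  through step 3 (load(p3,t2,whs1)): drop {in(p3,t2)}, keep {in(p2,t1), pkg_at(p1,whs1), truck_at(t1,whs1)}, require {pkg_at(p3,whs1), truck_at(t2,whs1)}
    → {in(p2,t1), pkg_at(p1,whs1), pkg_at(p3,whs1), truck_at(t1,whs1), truck_at(t2,whs1)}
  through step 2 (drive(t1,portA,whs1)): drop {truck_at(t1,whs1)}, keep {in(p2,t1), pkg_at(p1,whs1), pkg_at(p3,whs1), truck_at(t2,whs1)}, require {truck_at(t1,portA)}
    → {in(p2,t1), pkg_at(p1,whs1), pkg_at(p3,whs1), truck_at(t1,portA), truck_at(t2,whs1)}
  through step 1 (load(p2,t1,portA)): drop {in(p2,t1)}, keep {pkg_at(p1,whs1), pkg_at(p3,whs1), truck_at(t1,portA), truck_at(t2,whs1)}, require {pkg_at(p2,portA), truck_at(t1,portA)}
    → {pkg_at(p1,whs1), pkg_at(p2,portA), pkg_at(p3,whs1), truck_at(t1,portA), truck_at(t2,whs1)}

== RESULT ==
["pkg_at(p1,whs1)", "pkg_at(p2,portA)", "pkg_at(p3,whs1)", "truck_at(t1,portA)", "truck_at(t2,whs1)"]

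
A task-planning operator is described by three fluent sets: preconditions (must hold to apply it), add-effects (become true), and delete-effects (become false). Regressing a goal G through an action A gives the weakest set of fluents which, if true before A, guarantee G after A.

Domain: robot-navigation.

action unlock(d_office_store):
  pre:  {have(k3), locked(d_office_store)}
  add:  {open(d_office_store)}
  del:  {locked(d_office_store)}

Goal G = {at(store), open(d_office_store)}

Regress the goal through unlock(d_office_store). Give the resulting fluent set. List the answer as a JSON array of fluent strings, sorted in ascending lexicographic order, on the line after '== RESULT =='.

Regress:
  G ∩ del = {}  (empty — regression defined)
  G \ add = {at(store), open(d_office_store)} \ {open(d_office_store)} = {at(store)}
  ∪ pre   = {at(store)} ∪ {have(k3), locked(d_office_store)}
          = {at(store), have(k3), locked(d_office_store)}

== RESULT ==
["at(store)", "have(k3)", "locked(d_office_store)"]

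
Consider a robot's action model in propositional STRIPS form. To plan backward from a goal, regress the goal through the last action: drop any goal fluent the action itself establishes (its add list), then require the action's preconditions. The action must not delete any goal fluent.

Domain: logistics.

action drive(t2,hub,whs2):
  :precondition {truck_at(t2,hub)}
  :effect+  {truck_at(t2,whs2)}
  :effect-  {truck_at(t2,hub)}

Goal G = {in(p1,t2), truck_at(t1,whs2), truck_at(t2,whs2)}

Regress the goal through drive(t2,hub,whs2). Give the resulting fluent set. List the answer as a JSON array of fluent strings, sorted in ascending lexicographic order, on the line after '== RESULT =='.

Regress:
  G ∩ del = {}  (empty — regression defined)
  G \ add = {in(p1,t2), truck_at(t1,whs2), truck_at(t2,whs2)} \ {truck_at(t2,whs2)} = {in(p1,t2), truck_at(t1,whs2)}
  ∪ pre   = {in(p1,t2), truck_at(t1,whs2)} ∪ {truck_at(t2,hub)}
          = {in(p1,t2), truck_at(t1,whs2), truck_at(t2,hub)}

== RESULT ==
["in(p1,t2)", "truck_at(t1,whs2)", "truck_at(t2,hub)"]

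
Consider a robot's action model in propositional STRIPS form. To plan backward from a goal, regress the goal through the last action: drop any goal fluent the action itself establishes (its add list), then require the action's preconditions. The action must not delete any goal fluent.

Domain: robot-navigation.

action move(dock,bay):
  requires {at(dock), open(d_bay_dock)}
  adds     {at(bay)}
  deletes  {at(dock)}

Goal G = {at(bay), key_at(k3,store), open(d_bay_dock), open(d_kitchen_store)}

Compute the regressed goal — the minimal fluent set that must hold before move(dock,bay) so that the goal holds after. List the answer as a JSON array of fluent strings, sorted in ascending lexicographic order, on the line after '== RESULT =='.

Compute (G \ add) ∪ pre:
  G ∩ del = {}  (empty — regression defined)
  G \ add = {at(bay), key_at(k3,store), open(d_bay_dock), open(d_kitchen_store)} \ {at(bay)} = {key_at(k3,store), open(d_bay_dock), open(d_kitchen_store)}
  ∪ pre   = {key_at(k3,store), open(d_bay_dock), open(d_kitchen_store)} ∪ {at(dock), open(d_bay_dock)}
          = {at(dock), key_at(k3,store), open(d_bay_dock), open(d_kitchen_store)}

== RESULT ==
["at(dock)", "key_at(k3,store)", "open(d_bay_dock)", "open(d_kitchen_store)"]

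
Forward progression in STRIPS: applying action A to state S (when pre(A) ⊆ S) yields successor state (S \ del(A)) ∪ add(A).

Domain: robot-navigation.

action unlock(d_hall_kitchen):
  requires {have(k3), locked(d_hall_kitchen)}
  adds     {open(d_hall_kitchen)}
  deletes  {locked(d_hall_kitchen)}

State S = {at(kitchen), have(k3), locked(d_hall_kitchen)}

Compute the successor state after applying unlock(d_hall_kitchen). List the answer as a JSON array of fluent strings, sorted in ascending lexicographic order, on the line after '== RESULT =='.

Progress:
  pre ⊆ S: {have(k3), locked(d_hall_kitchen)} ⊆ S  — applicable
  S \ del = {at(kitchen), have(k3)}
  ∪ add   = {at(kitchen), have(k3), open(d_hall_kitchen)}

== RESULT ==
["at(kitchen)", "have(k3)", "open(d_hall_kitchen)"]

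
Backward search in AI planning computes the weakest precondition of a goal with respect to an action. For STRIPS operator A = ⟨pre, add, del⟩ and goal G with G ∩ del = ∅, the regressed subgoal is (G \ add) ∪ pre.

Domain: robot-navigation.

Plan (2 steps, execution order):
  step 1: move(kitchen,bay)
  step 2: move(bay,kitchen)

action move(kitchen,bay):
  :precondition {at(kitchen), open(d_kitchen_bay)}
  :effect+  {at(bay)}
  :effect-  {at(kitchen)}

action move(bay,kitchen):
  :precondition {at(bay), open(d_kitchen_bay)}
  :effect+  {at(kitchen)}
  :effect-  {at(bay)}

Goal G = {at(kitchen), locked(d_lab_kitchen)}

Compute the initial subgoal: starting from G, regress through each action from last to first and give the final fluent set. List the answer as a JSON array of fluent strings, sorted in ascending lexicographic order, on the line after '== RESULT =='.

Work backward from the goal:
  through step 2 (move(bay,kitchen)): drop {at(kitchen)}, keep {locked(d_lab_kitchen)}, require {at(bay), open(d_kitchen_bay)}
    → {at(bay), locked(d_lab_kitchen), open(d_kitchen_bay)}
  through step 1 (move(kitchen,bay)): drop {at(bay)}, keep {locked(d_lab_kitchen), open(d_kitchen_bay)}, require {at(kitchen), open(d_kitchen_bay)}
    → {at(kitchen), locked(d_lab_kitchen), open(d_kitchen_bay)}

== RESULT ==
["at(kitchen)", "locked(d_lab_kitchen)", "open(d_kitchen_bay)"]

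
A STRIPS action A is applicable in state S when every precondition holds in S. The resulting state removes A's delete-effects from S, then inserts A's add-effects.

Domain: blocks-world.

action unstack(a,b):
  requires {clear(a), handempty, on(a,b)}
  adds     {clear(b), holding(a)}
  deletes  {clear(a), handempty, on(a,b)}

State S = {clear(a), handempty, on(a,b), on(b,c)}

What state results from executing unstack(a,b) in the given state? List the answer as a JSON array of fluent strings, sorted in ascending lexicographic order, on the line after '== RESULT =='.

Compute (S \ del) ∪ add:
  pre ⊆ S: {clear(a), handempty, on(a,b)} ⊆ S  — applicable
  S \ del = {on(b,c)}
  ∪ add   = {clear(b), holding(a), on(b,c)}

== RESULT ==
["clear(b)", "holding(a)", "on(b,c)"]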